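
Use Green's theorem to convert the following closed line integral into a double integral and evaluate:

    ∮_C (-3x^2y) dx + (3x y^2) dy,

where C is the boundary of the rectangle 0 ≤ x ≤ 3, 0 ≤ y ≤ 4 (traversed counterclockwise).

Green's theorem converts the closed line integral into a double integral over the enclosed region D:

    ∮_C P dx + Q dy = ∬_D (∂Q/∂x - ∂P/∂y) dA.

Here P = -3x^2y, Q = 3x y^2, so

    ∂Q/∂x = 3y^2,    ∂P/∂y = -3x^2,
    ∂Q/∂x - ∂P/∂y = 3x^2 + 3y^2.

D is the region 0 ≤ x ≤ 3, 0 ≤ y ≤ 4. Evaluating the double integral:

    ∬_D (3x^2 + 3y^2) dA = ∫_0^{3} ∫_0^{4} (3x^2 + 3y^2) dy dx.

Inner (y from 0 to 4): 12x^2 + 64.
Outer (x from 0 to 3): 300.

Therefore ∮_C P dx + Q dy = 300.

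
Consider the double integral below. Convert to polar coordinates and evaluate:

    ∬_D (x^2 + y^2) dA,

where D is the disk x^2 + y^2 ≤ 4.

The region D is 0 ≤ r ≤ 2, 0 ≤ θ ≤ 2π in polar coordinates, where x = r cos(θ), y = r sin(θ), and dA = r dr dθ.

Under the substitution, the integrand becomes r^2, so

    ∬_D (x^2 + y^2) dA = ∫_{0}^{2π} ∫_{0}^{2} (r^2) · r dr dθ.

Inner integral (in r): ∫_{0}^{2} (r^2) · r dr = 4.

Outer integral (in θ): ∫_{0}^{2π} (4) dθ = 8π.

Therefore ∬_D (x^2 + y^2) dA = 8π.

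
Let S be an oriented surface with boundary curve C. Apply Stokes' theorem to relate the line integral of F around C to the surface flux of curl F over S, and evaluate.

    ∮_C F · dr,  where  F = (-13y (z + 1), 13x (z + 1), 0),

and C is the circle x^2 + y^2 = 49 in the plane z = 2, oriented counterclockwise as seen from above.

Let S be the flat disk x^2 + y^2 ≤ 49 in the plane z = 2, with upward unit normal n̂ = ẑ. By Stokes' theorem,

    ∮_C F · dr = ∬_S (∇ × F) · n̂ dS = ∬_D (curl F)_z dA,

where D is the disk x^2 + y^2 ≤ 49.

Compute the curl of F = (-13y (z + 1), 13x (z + 1), 0):
    (∇ × F)_x = ∂F_z/∂y - ∂F_y/∂z = -13x,
    (∇ × F)_y = ∂F_x/∂z - ∂F_z/∂x = -13y,
    (∇ × F)_z = ∂F_y/∂x - ∂F_x/∂y = 26z + 26.

On z = 2, (curl F)_z = 78.

Convert to polar (x = r cos θ, y = r sin θ, dA = r dr dθ); the integrand becomes 78, so

    ∬_D (curl F)_z dA = ∫_0^{2π} ∫_0^{7} (78) · r dr dθ.

Inner (r from 0 to 7): 1911.
Outer (θ from 0 to 2π): 3822π.

Therefore ∮_C F · dr = 3822π.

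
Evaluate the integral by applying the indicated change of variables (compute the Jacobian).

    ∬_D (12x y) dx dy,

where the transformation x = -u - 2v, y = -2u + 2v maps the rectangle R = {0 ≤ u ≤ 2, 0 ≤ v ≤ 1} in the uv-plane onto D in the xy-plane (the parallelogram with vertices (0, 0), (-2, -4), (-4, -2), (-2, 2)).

Compute the Jacobian determinant of (x, y) with respect to (u, v):

    ∂(x,y)/∂(u,v) = | -1  -2 | = (-1)(2) - (-2)(-2) = -6.
                   | -2  2 |

Its absolute value is |J| = 6 (the area scaling factor).

Substituting x = -u - 2v, y = -2u + 2v into the integrand,

    12x y → 24u^2 + 24u v - 48v^2,

so the integral becomes

    ∬_R (24u^2 + 24u v - 48v^2) · |J| du dv = ∫_0^2 ∫_0^1 (144u^2 + 144u v - 288v^2) dv du.

Inner (v): 144u^2 + 72u - 96.
Outer (u): 336.

Therefore ∬_D (12x y) dx dy = 336.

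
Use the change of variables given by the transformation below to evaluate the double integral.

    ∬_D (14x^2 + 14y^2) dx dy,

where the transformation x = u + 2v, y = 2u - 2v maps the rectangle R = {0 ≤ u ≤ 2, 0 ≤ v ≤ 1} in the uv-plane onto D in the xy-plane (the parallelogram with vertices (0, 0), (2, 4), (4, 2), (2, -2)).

Compute the Jacobian determinant of (x, y) with respect to (u, v):

    ∂(x,y)/∂(u,v) = | 1  2 | = (1)(-2) - (2)(2) = -6.
                   | 2  -2 |

Its absolute value is |J| = 6 (the area scaling factor).

Substituting x = u + 2v, y = 2u - 2v into the integrand,

    14x^2 + 14y^2 → 70u^2 - 56u v + 112v^2,

so the integral becomes

    ∬_R (70u^2 - 56u v + 112v^2) · |J| du dv = ∫_0^2 ∫_0^1 (420u^2 - 336u v + 672v^2) dv du.

Inner (v): 420u^2 - 168u + 224.
Outer (u): 1232.

Therefore ∬_D (14x^2 + 14y^2) dx dy = 1232.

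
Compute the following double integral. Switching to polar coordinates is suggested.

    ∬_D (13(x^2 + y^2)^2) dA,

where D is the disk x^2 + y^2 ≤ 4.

The region D is 0 ≤ r ≤ 2, 0 ≤ θ ≤ 2π in polar coordinates, where x = r cos(θ), y = r sin(θ), and dA = r dr dθ.

Under the substitution, the integrand becomes 13r^4, so

    ∬_D (13(x^2 + y^2)^2) dA = ∫_{0}^{2π} ∫_{0}^{2} (13r^4) · r dr dθ.

Inner integral (in r): ∫_{0}^{2} (13r^4) · r dr = 416/3.

Outer integral (in θ): ∫_{0}^{2π} (416/3) dθ = 832π/3.

Therefore ∬_D (13(x^2 + y^2)^2) dA = 832π/3.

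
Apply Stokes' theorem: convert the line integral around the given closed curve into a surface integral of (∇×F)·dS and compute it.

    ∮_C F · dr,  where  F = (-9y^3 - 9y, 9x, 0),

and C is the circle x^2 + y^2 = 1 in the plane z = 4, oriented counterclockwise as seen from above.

Let S be the flat disk x^2 + y^2 ≤ 1 in the plane z = 4, with upward unit normal n̂ = ẑ. By Stokes' theorem,

    ∮_C F · dr = ∬_S (∇ × F) · n̂ dS = ∬_D (curl F)_z dA,

where D is the disk x^2 + y^2 ≤ 1.

Compute the curl of F = (-9y^3 - 9y, 9x, 0):
    (∇ × F)_x = ∂F_z/∂y - ∂F_y/∂z = 0,
    (∇ × F)_y = ∂F_x/∂z - ∂F_z/∂x = 0,
    (∇ × F)_z = ∂F_y/∂x - ∂F_x/∂y = 27y^2 + 18.

On z = 4, (curl F)_z = 27y^2 + 18.

Convert to polar (x = r cos θ, y = r sin θ, dA = r dr dθ); the integrand becomes 27r^2sin(θ)^2 + 18, so

    ∬_D (curl F)_z dA = ∫_0^{2π} ∫_0^{1} (27r^2sin(θ)^2 + 18) · r dr dθ.

Inner (r from 0 to 1): 27sin(θ)^2/4 + 9.
Outer (θ from 0 to 2π): 99π/4.

Therefore ∮_C F · dr = 99π/4.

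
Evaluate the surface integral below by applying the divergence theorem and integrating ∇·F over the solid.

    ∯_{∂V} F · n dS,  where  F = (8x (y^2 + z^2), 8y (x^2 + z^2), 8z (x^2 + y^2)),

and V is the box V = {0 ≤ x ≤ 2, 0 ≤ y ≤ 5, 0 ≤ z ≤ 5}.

By the divergence theorem,

    ∯_{∂V} F · n dS = ∭_V (∇ · F) dV.

Compute the divergence:
    ∇ · F = ∂F_x/∂x + ∂F_y/∂y + ∂F_z/∂z = 8y^2 + 8z^2 + 8x^2 + 8z^2 + 8x^2 + 8y^2 = 16x^2 + 16y^2 + 16z^2.

V is a rectangular box, so dV = dx dy dz with 0 ≤ x ≤ 2, 0 ≤ y ≤ 5, 0 ≤ z ≤ 5.

Integrate (16x^2 + 16y^2 + 16z^2) over V as an iterated integral:

    ∭_V (∇·F) dV = ∫_0^{2} ∫_0^{5} ∫_0^{5} (16x^2 + 16y^2 + 16z^2) dz dy dx.

Inner (z from 0 to 5): 80x^2 + 80y^2 + 2000/3.
Middle (y from 0 to 5): 400x^2 + 20000/3.
Outer (x from 0 to 2): 14400.

Therefore ∯_{∂V} F · n dS = 14400.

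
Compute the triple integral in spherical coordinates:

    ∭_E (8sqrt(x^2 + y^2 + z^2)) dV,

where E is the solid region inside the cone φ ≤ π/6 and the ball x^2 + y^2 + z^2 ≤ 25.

In spherical coordinates, x = ρ sin(φ) cos(θ), y = ρ sin(φ) sin(θ), z = ρ cos(φ), and dV = ρ^2 sin(φ) dρ dφ dθ.

The integrand becomes 8ρ, so

    ∭_E (8sqrt(x^2 + y^2 + z^2)) dV = ∫_{0}^{2π} ∫_{0}^{π/6} ∫_{0}^{5} (8ρ) · ρ^2 sin(φ) dρ dφ dθ.

Inner (ρ): 1250sin(φ).
Middle (φ): 1250 - 625sqrt(3).
Outer (θ): 1250π (2 - sqrt(3)).

Therefore the triple integral equals 1250π (2 - sqrt(3)).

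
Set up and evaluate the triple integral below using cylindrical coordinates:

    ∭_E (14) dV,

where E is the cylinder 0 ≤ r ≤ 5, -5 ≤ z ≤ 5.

In cylindrical coordinates, x = r cos(θ), y = r sin(θ), z = z, and dV = r dr dθ dz.

The integrand becomes 14, so

    ∭_E (14) dV = ∫_{0}^{2π} ∫_{0}^{5} ∫_{-5}^{5} (14) · r dz dr dθ.

Inner (z): 140r.
Middle (r from 0 to 5): 1750.
Outer (θ): 3500π.

Therefore the triple integral equals 3500π.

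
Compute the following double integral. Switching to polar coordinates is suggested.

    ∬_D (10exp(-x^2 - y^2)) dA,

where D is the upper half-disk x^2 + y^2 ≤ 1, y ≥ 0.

The region D is 0 ≤ r ≤ 1, 0 ≤ θ ≤ π in polar coordinates, where x = r cos(θ), y = r sin(θ), and dA = r dr dθ.

Under the substitution, the integrand becomes 10exp(-r^2), so

    ∬_D (10exp(-x^2 - y^2)) dA = ∫_{0}^{π} ∫_{0}^{1} (10exp(-r^2)) · r dr dθ.

Inner integral (in r): ∫_{0}^{1} (10exp(-r^2)) · r dr = 5 - 5exp(-1).

Outer integral (in θ): ∫_{0}^{π} (5 - 5exp(-1)) dθ = -5π exp(-1) + 5π.

Therefore ∬_D (10exp(-x^2 - y^2)) dA = -5π exp(-1) + 5π.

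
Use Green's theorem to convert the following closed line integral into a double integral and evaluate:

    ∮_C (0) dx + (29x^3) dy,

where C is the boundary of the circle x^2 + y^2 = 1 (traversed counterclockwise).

Green's theorem converts the closed line integral into a double integral over the enclosed region D:

    ∮_C P dx + Q dy = ∬_D (∂Q/∂x - ∂P/∂y) dA.

Here P = 0, Q = 29x^3, so

    ∂Q/∂x = 87x^2,    ∂P/∂y = 0,
    ∂Q/∂x - ∂P/∂y = 87x^2.

D is the region x^2 + y^2 ≤ 1. Evaluating the double integral:

In polar coordinates (x = r cos θ, y = r sin θ, dA = r dr dθ) the integrand becomes 87r^2cos(θ)^2, so

    ∬_D (87x^2) dA = ∫_0^{2π} ∫_0^{1} (87r^2cos(θ)^2) · r dr dθ.

Inner (r from 0 to 1): 87cos(θ)^2/4.
Outer (θ from 0 to 2π): 87π/4.

Therefore ∮_C P dx + Q dy = 87π/4.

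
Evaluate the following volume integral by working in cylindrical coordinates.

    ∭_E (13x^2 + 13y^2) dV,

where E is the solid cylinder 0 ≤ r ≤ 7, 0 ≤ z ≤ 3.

In cylindrical coordinates, x = r cos(θ), y = r sin(θ), z = z, and dV = r dr dθ dz.

The integrand becomes 13r^2, so

    ∭_E (13x^2 + 13y^2) dV = ∫_{0}^{2π} ∫_{0}^{7} ∫_{0}^{3} (13r^2) · r dz dr dθ.

Inner (z): 39r^3.
Middle (r from 0 to 7): 93639/4.
Outer (θ): 93639π/2.

Therefore the triple integral equals 93639π/2.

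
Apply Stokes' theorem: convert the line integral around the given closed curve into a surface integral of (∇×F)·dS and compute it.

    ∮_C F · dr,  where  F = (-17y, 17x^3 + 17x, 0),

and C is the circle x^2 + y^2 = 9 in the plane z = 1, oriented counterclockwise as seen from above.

Let S be the flat disk x^2 + y^2 ≤ 9 in the plane z = 1, with upward unit normal n̂ = ẑ. By Stokes' theorem,

    ∮_C F · dr = ∬_S (∇ × F) · n̂ dS = ∬_D (curl F)_z dA,

where D is the disk x^2 + y^2 ≤ 9.

Compute the curl of F = (-17y, 17x^3 + 17x, 0):
    (∇ × F)_x = ∂F_z/∂y - ∂F_y/∂z = 0,
    (∇ × F)_y = ∂F_x/∂z - ∂F_z/∂x = 0,
    (∇ × F)_z = ∂F_y/∂x - ∂F_x/∂y = 51x^2 + 34.

On z = 1, (curl F)_z = 51x^2 + 34.

Convert to polar (x = r cos θ, y = r sin θ, dA = r dr dθ); the integrand becomes 51r^2cos(θ)^2 + 34, so

    ∬_D (curl F)_z dA = ∫_0^{2π} ∫_0^{3} (51r^2cos(θ)^2 + 34) · r dr dθ.

Inner (r from 0 to 3): 4131cos(θ)^2/4 + 153.
Outer (θ from 0 to 2π): 5355π/4.

Therefore ∮_C F · dr = 5355π/4.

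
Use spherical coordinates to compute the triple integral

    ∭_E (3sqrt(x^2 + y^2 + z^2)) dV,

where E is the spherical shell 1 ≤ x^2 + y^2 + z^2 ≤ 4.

In spherical coordinates, x = ρ sin(φ) cos(θ), y = ρ sin(φ) sin(θ), z = ρ cos(φ), and dV = ρ^2 sin(φ) dρ dφ dθ.

The integrand becomes 3ρ, so

    ∭_E (3sqrt(x^2 + y^2 + z^2)) dV = ∫_{0}^{2π} ∫_{0}^{π} ∫_{1}^{2} (3ρ) · ρ^2 sin(φ) dρ dφ dθ.

Inner (ρ): 45sin(φ)/4.
Middle (φ): 45/2.
Outer (θ): 45π.

Therefore the triple integral equals 45π.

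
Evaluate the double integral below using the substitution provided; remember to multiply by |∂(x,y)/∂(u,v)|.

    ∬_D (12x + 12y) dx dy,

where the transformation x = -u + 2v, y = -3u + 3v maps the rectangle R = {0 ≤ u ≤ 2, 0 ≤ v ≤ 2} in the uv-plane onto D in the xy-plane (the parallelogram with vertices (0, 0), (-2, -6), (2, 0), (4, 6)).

Compute the Jacobian determinant of (x, y) with respect to (u, v):

    ∂(x,y)/∂(u,v) = | -1  2 | = (-1)(3) - (2)(-3) = 3.
                   | -3  3 |

Its absolute value is |J| = 3 (the area scaling factor).

Substituting x = -u + 2v, y = -3u + 3v into the integrand,

    12x + 12y → -48u + 60v,

so the integral becomes

    ∬_R (-48u + 60v) · |J| du dv = ∫_0^2 ∫_0^2 (-144u + 180v) dv du.

Inner (v): 360 - 288u.
Outer (u): 144.

Therefore ∬_D (12x + 12y) dx dy = 144.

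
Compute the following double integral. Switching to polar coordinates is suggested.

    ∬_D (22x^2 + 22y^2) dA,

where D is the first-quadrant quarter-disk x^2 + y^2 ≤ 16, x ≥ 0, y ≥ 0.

The region D is 0 ≤ r ≤ 4, 0 ≤ θ ≤ π/2 in polar coordinates, where x = r cos(θ), y = r sin(θ), and dA = r dr dθ.

Under the substitution, the integrand becomes 22r^2, so

    ∬_D (22x^2 + 22y^2) dA = ∫_{0}^{π/2} ∫_{0}^{4} (22r^2) · r dr dθ.

Inner integral (in r): ∫_{0}^{4} (22r^2) · r dr = 1408.

Outer integral (in θ): ∫_{0}^{π/2} (1408) dθ = 704π.

Therefore ∬_D (22x^2 + 22y^2) dA = 704π.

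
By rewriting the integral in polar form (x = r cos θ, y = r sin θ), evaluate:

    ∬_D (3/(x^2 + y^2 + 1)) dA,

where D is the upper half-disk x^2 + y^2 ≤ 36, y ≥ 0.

The region D is 0 ≤ r ≤ 6, 0 ≤ θ ≤ π in polar coordinates, where x = r cos(θ), y = r sin(θ), and dA = r dr dθ.

Under the substitution, the integrand becomes 3/(r^2 + 1), so

    ∬_D (3/(x^2 + y^2 + 1)) dA = ∫_{0}^{π} ∫_{0}^{6} (3/(r^2 + 1)) · r dr dθ.

Inner integral (in r): ∫_{0}^{6} (3/(r^2 + 1)) · r dr = 3log(37)/2.

Outer integral (in θ): ∫_{0}^{π} (3log(37)/2) dθ = 3π log(37)/2.

Therefore ∬_D (3/(x^2 + y^2 + 1)) dA = 3π log(37)/2.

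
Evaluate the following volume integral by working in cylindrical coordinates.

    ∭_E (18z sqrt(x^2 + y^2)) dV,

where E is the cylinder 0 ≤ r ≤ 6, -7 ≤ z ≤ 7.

In cylindrical coordinates, x = r cos(θ), y = r sin(θ), z = z, and dV = r dr dθ dz.

The integrand becomes 18r z, so

    ∭_E (18z sqrt(x^2 + y^2)) dV = ∫_{0}^{2π} ∫_{0}^{6} ∫_{-7}^{7} (18r z) · r dz dr dθ.

Inner (z): 0.
Middle (r from 0 to 6): 0.
Outer (θ): 0.

Therefore the triple integral equals 0.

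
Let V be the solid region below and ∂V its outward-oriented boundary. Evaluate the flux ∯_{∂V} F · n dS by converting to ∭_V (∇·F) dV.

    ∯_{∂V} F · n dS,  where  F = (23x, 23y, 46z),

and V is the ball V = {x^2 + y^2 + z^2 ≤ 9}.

By the divergence theorem,

    ∯_{∂V} F · n dS = ∭_V (∇ · F) dV.

Compute the divergence:
    ∇ · F = ∂F_x/∂x + ∂F_y/∂y + ∂F_z/∂z = 23 + 23 + 46 = 92.

In spherical coordinates, x = ρ sin(φ) cos(θ), y = ρ sin(φ) sin(θ), z = ρ cos(φ), dV = ρ^2 sin(φ) dρ dφ dθ, with 0 ≤ ρ ≤ 3, 0 ≤ φ ≤ π, 0 ≤ θ ≤ 2π.

The integrand, after substitution and multiplying by the volume element, becomes (92) · ρ^2 sin(φ), so

    ∭_V (∇·F) dV = ∫_0^{2π} ∫_0^{π} ∫_0^{3} (92) · ρ^2 sin(φ) dρ dφ dθ.

Inner (ρ from 0 to 3): 828sin(φ).
Middle (φ from 0 to π): 1656.
Outer (θ from 0 to 2π): 3312π.

Therefore ∯_{∂V} F · n dS = 3312π.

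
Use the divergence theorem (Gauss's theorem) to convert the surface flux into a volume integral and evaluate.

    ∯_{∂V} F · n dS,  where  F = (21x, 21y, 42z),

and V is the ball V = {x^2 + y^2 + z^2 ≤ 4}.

By the divergence theorem,

    ∯_{∂V} F · n dS = ∭_V (∇ · F) dV.

Compute the divergence:
    ∇ · F = ∂F_x/∂x + ∂F_y/∂y + ∂F_z/∂z = 21 + 21 + 42 = 84.

In spherical coordinates, x = ρ sin(φ) cos(θ), y = ρ sin(φ) sin(θ), z = ρ cos(φ), dV = ρ^2 sin(φ) dρ dφ dθ, with 0 ≤ ρ ≤ 2, 0 ≤ φ ≤ π, 0 ≤ θ ≤ 2π.

The integrand, after substitution and multiplying by the volume element, becomes (84) · ρ^2 sin(φ), so

    ∭_V (∇·F) dV = ∫_0^{2π} ∫_0^{π} ∫_0^{2} (84) · ρ^2 sin(φ) dρ dφ dθ.

Inner (ρ from 0 to 2): 224sin(φ).
Middle (φ from 0 to π): 448.
Outer (θ from 0 to 2π): 896π.

Therefore ∯_{∂V} F · n dS = 896π.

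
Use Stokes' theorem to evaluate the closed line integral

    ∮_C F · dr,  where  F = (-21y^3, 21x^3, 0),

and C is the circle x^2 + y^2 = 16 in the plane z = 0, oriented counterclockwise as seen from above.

Let S be the flat disk x^2 + y^2 ≤ 16 in the plane z = 0, with upward unit normal n̂ = ẑ. By Stokes' theorem,

    ∮_C F · dr = ∬_S (∇ × F) · n̂ dS = ∬_D (curl F)_z dA,

where D is the disk x^2 + y^2 ≤ 16.

Compute the curl of F = (-21y^3, 21x^3, 0):
    (∇ × F)_x = ∂F_z/∂y - ∂F_y/∂z = 0,
    (∇ × F)_y = ∂F_x/∂z - ∂F_z/∂x = 0,
    (∇ × F)_z = ∂F_y/∂x - ∂F_x/∂y = 63x^2 + 63y^2.

On z = 0, (curl F)_z = 63x^2 + 63y^2.

Convert to polar (x = r cos θ, y = r sin θ, dA = r dr dθ); the integrand becomes 63r^2, so

    ∬_D (curl F)_z dA = ∫_0^{2π} ∫_0^{4} (63r^2) · r dr dθ.

Inner (r from 0 to 4): 4032.
Outer (θ from 0 to 2π): 8064π.

Therefore ∮_C F · dr = 8064π.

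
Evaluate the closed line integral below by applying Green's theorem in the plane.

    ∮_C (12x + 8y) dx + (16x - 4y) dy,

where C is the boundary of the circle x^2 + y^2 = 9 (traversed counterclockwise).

Green's theorem converts the closed line integral into a double integral over the enclosed region D:

    ∮_C P dx + Q dy = ∬_D (∂Q/∂x - ∂P/∂y) dA.

Here P = 12x + 8y, Q = 16x - 4y, so

    ∂Q/∂x = 16,    ∂P/∂y = 8,
    ∂Q/∂x - ∂P/∂y = 8.

D is the region x^2 + y^2 ≤ 9. Evaluating the double integral:

In polar coordinates (x = r cos θ, y = r sin θ, dA = r dr dθ) the integrand becomes 8, so

    ∬_D (8) dA = ∫_0^{2π} ∫_0^{3} (8) · r dr dθ.

Inner (r from 0 to 3): 36.
Outer (θ from 0 to 2π): 72π.

Therefore ∮_C P dx + Q dy = 72π.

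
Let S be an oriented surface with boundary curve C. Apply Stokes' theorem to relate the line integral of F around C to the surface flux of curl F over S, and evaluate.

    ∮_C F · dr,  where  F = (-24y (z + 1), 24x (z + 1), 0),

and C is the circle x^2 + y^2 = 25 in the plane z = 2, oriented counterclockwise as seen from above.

Let S be the flat disk x^2 + y^2 ≤ 25 in the plane z = 2, with upward unit normal n̂ = ẑ. By Stokes' theorem,

    ∮_C F · dr = ∬_S (∇ × F) · n̂ dS = ∬_D (curl F)_z dA,

where D is the disk x^2 + y^2 ≤ 25.

Compute the curl of F = (-24y (z + 1), 24x (z + 1), 0):
    (∇ × F)_x = ∂F_z/∂y - ∂F_y/∂z = -24x,
    (∇ × F)_y = ∂F_x/∂z - ∂F_z/∂x = -24y,
    (∇ × F)_z = ∂F_y/∂x - ∂F_x/∂y = 48z + 48.

On z = 2, (curl F)_z = 144.

Convert to polar (x = r cos θ, y = r sin θ, dA = r dr dθ); the integrand becomes 144, so

    ∬_D (curl F)_z dA = ∫_0^{2π} ∫_0^{5} (144) · r dr dθ.

Inner (r from 0 to 5): 1800.
Outer (θ from 0 to 2π): 3600π.

Therefore ∮_C F · dr = 3600π.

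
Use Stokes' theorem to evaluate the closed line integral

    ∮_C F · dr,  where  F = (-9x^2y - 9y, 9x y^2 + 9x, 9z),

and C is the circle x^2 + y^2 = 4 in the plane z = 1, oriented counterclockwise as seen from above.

Let S be the flat disk x^2 + y^2 ≤ 4 in the plane z = 1, with upward unit normal n̂ = ẑ. By Stokes' theorem,

    ∮_C F · dr = ∬_S (∇ × F) · n̂ dS = ∬_D (curl F)_z dA,

where D is the disk x^2 + y^2 ≤ 4.

Compute the curl of F = (-9x^2y - 9y, 9x y^2 + 9x, 9z):
    (∇ × F)_x = ∂F_z/∂y - ∂F_y/∂z = 0,
    (∇ × F)_y = ∂F_x/∂z - ∂F_z/∂x = 0,
    (∇ × F)_z = ∂F_y/∂x - ∂F_x/∂y = 9x^2 + 9y^2 + 18.

On z = 1, (curl F)_z = 9x^2 + 9y^2 + 18.

Convert to polar (x = r cos θ, y = r sin θ, dA = r dr dθ); the integrand becomes 9r^2 + 18, so

    ∬_D (curl F)_z dA = ∫_0^{2π} ∫_0^{2} (9r^2 + 18) · r dr dθ.

Inner (r from 0 to 2): 72.
Outer (θ from 0 to 2π): 144π.

Therefore ∮_C F · dr = 144π.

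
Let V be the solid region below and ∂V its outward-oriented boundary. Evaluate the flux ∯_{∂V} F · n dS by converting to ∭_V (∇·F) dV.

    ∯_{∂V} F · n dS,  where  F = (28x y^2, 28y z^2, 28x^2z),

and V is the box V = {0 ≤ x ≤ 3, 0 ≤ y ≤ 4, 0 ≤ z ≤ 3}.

By the divergence theorem,

    ∯_{∂V} F · n dS = ∭_V (∇ · F) dV.

Compute the divergence:
    ∇ · F = ∂F_x/∂x + ∂F_y/∂y + ∂F_z/∂z = 28y^2 + 28z^2 + 28x^2 = 28x^2 + 28y^2 + 28z^2.

V is a rectangular box, so dV = dx dy dz with 0 ≤ x ≤ 3, 0 ≤ y ≤ 4, 0 ≤ z ≤ 3.

Integrate (28x^2 + 28y^2 + 28z^2) over V as an iterated integral:

    ∭_V (∇·F) dV = ∫_0^{3} ∫_0^{4} ∫_0^{3} (28x^2 + 28y^2 + 28z^2) dz dy dx.

Inner (z from 0 to 3): 84x^2 + 84y^2 + 252.
Middle (y from 0 to 4): 336x^2 + 2800.
Outer (x from 0 to 3): 11424.

Therefore ∯_{∂V} F · n dS = 11424.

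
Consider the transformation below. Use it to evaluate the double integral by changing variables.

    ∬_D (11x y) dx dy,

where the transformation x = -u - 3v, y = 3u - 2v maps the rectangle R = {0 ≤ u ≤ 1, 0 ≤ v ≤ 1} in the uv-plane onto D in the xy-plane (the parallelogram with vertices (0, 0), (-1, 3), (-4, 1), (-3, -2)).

Compute the Jacobian determinant of (x, y) with respect to (u, v):

    ∂(x,y)/∂(u,v) = | -1  -3 | = (-1)(-2) - (-3)(3) = 11.
                   | 3  -2 |

Its absolute value is |J| = 11 (the area scaling factor).

Substituting x = -u - 3v, y = 3u - 2v into the integrand,

    11x y → -33u^2 - 77u v + 66v^2,

so the integral becomes

    ∬_R (-33u^2 - 77u v + 66v^2) · |J| du dv = ∫_0^1 ∫_0^1 (-363u^2 - 847u v + 726v^2) dv du.

Inner (v): -363u^2 - 847u/2 + 242.
Outer (u): -363/4.

Therefore ∬_D (11x y) dx dy = -363/4.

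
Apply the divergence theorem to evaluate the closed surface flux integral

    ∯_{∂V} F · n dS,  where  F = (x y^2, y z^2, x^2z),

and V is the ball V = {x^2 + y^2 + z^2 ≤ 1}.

By the divergence theorem,

    ∯_{∂V} F · n dS = ∭_V (∇ · F) dV.

Compute the divergence:
    ∇ · F = ∂F_x/∂x + ∂F_y/∂y + ∂F_z/∂z = y^2 + z^2 + x^2 = x^2 + y^2 + z^2.

In spherical coordinates, x = ρ sin(φ) cos(θ), y = ρ sin(φ) sin(θ), z = ρ cos(φ), dV = ρ^2 sin(φ) dρ dφ dθ, with 0 ≤ ρ ≤ 1, 0 ≤ φ ≤ π, 0 ≤ θ ≤ 2π.

The integrand, after substitution and multiplying by the volume element, becomes (ρ^2) · ρ^2 sin(φ), so

    ∭_V (∇·F) dV = ∫_0^{2π} ∫_0^{π} ∫_0^{1} (ρ^2) · ρ^2 sin(φ) dρ dφ dθ.

Inner (ρ from 0 to 1): sin(φ)/5.
Middle (φ from 0 to π): 2/5.
Outer (θ from 0 to 2π): 4π/5.

Therefore ∯_{∂V} F · n dS = 4π/5.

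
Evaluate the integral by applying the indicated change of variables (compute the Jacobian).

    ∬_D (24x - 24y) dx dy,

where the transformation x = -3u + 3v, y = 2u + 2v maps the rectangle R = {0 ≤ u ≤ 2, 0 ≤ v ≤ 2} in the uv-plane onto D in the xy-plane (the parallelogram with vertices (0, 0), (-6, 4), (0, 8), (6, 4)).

Compute the Jacobian determinant of (x, y) with respect to (u, v):

    ∂(x,y)/∂(u,v) = | -3  3 | = (-3)(2) - (3)(2) = -12.
                   | 2  2 |

Its absolute value is |J| = 12 (the area scaling factor).

Substituting x = -3u + 3v, y = 2u + 2v into the integrand,

    24x - 24y → -120u + 24v,

so the integral becomes

    ∬_R (-120u + 24v) · |J| du dv = ∫_0^2 ∫_0^2 (-1440u + 288v) dv du.

Inner (v): 576 - 2880u.
Outer (u): -4608.

Therefore ∬_D (24x - 24y) dx dy = -4608.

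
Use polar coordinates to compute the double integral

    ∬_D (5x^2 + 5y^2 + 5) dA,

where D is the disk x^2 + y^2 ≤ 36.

The region D is 0 ≤ r ≤ 6, 0 ≤ θ ≤ 2π in polar coordinates, where x = r cos(θ), y = r sin(θ), and dA = r dr dθ.

Under the substitution, the integrand becomes 5r^2 + 5, so

    ∬_D (5x^2 + 5y^2 + 5) dA = ∫_{0}^{2π} ∫_{0}^{6} (5r^2 + 5) · r dr dθ.

Inner integral (in r): ∫_{0}^{6} (5r^2 + 5) · r dr = 1710.

Outer integral (in θ): ∫_{0}^{2π} (1710) dθ = 3420π.

Therefore ∬_D (5x^2 + 5y^2 + 5) dA = 3420π.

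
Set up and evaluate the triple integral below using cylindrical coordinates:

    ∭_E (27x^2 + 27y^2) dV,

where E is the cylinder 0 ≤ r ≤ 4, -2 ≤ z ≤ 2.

In cylindrical coordinates, x = r cos(θ), y = r sin(θ), z = z, and dV = r dr dθ dz.

The integrand becomes 27r^2, so

    ∭_E (27x^2 + 27y^2) dV = ∫_{0}^{2π} ∫_{0}^{4} ∫_{-2}^{2} (27r^2) · r dz dr dθ.

Inner (z): 108r^3.
Middle (r from 0 to 4): 6912.
Outer (θ): 13824π.

Therefore the triple integral equals 13824π.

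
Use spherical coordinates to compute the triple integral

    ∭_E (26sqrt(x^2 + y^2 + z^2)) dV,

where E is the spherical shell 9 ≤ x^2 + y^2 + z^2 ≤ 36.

In spherical coordinates, x = ρ sin(φ) cos(θ), y = ρ sin(φ) sin(θ), z = ρ cos(φ), and dV = ρ^2 sin(φ) dρ dφ dθ.

The integrand becomes 26ρ, so

    ∭_E (26sqrt(x^2 + y^2 + z^2)) dV = ∫_{0}^{2π} ∫_{0}^{π} ∫_{3}^{6} (26ρ) · ρ^2 sin(φ) dρ dφ dθ.

Inner (ρ): 15795sin(φ)/2.
Middle (φ): 15795.
Outer (θ): 31590π.

Therefore the triple integral equals 31590π.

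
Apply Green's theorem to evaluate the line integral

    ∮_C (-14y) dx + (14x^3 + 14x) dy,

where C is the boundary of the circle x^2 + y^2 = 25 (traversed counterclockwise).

Green's theorem converts the closed line integral into a double integral over the enclosed region D:

    ∮_C P dx + Q dy = ∬_D (∂Q/∂x - ∂P/∂y) dA.

Here P = -14y, Q = 14x^3 + 14x, so

    ∂Q/∂x = 42x^2 + 14,    ∂P/∂y = -14,
    ∂Q/∂x - ∂P/∂y = 42x^2 + 28.

D is the region x^2 + y^2 ≤ 25. Evaluating the double integral:

In polar coordinates (x = r cos θ, y = r sin θ, dA = r dr dθ) the integrand becomes 42r^2cos(θ)^2 + 28, so

    ∬_D (42x^2 + 28) dA = ∫_0^{2π} ∫_0^{5} (42r^2cos(θ)^2 + 28) · r dr dθ.

Inner (r from 0 to 5): 13125cos(θ)^2/2 + 350.
Outer (θ from 0 to 2π): 14525π/2.

Therefore ∮_C P dx + Q dy = 14525π/2.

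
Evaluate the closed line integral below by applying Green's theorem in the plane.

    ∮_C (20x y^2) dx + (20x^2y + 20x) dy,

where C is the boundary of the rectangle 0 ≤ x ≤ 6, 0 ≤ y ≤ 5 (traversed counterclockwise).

Green's theorem converts the closed line integral into a double integral over the enclosed region D:

    ∮_C P dx + Q dy = ∬_D (∂Q/∂x - ∂P/∂y) dA.

Here P = 20x y^2, Q = 20x^2y + 20x, so

    ∂Q/∂x = 40x y + 20,    ∂P/∂y = 40x y,
    ∂Q/∂x - ∂P/∂y = 20.

D is the region 0 ≤ x ≤ 6, 0 ≤ y ≤ 5. Evaluating the double integral:

    ∬_D (20) dA = ∫_0^{6} ∫_0^{5} (20) dy dx.

Inner (y from 0 to 5): 100.
Outer (x from 0 to 6): 600.

Therefore ∮_C P dx + Q dy = 600.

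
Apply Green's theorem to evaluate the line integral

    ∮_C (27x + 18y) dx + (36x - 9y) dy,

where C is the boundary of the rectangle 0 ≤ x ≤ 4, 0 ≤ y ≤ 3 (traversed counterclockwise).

Green's theorem converts the closed line integral into a double integral over the enclosed region D:

    ∮_C P dx + Q dy = ∬_D (∂Q/∂x - ∂P/∂y) dA.

Here P = 27x + 18y, Q = 36x - 9y, so

    ∂Q/∂x = 36,    ∂P/∂y = 18,
    ∂Q/∂x - ∂P/∂y = 18.

D is the region 0 ≤ x ≤ 4, 0 ≤ y ≤ 3. Evaluating the double integral:

    ∬_D (18) dA = ∫_0^{4} ∫_0^{3} (18) dy dx.

Inner (y from 0 to 3): 54.
Outer (x from 0 to 4): 216.

Therefore ∮_C P dx + Q dy = 216.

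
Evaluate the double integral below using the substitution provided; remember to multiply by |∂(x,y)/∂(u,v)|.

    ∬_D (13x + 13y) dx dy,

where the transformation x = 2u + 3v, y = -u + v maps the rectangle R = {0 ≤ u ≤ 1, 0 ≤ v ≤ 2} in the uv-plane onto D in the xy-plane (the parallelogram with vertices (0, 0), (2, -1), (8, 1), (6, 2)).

Compute the Jacobian determinant of (x, y) with respect to (u, v):

    ∂(x,y)/∂(u,v) = | 2  3 | = (2)(1) - (3)(-1) = 5.
                   | -1  1 |

Its absolute value is |J| = 5 (the area scaling factor).

Substituting x = 2u + 3v, y = -u + v into the integrand,

    13x + 13y → 13u + 52v,

so the integral becomes

    ∬_R (13u + 52v) · |J| du dv = ∫_0^1 ∫_0^2 (65u + 260v) dv du.

Inner (v): 130u + 520.
Outer (u): 585.

Therefore ∬_D (13x + 13y) dx dy = 585.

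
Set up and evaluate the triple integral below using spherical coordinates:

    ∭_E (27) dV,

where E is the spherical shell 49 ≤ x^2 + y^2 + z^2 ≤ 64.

In spherical coordinates, x = ρ sin(φ) cos(θ), y = ρ sin(φ) sin(θ), z = ρ cos(φ), and dV = ρ^2 sin(φ) dρ dφ dθ.

The integrand becomes 27, so

    ∭_E (27) dV = ∫_{0}^{2π} ∫_{0}^{π} ∫_{7}^{8} (27) · ρ^2 sin(φ) dρ dφ dθ.

Inner (ρ): 1521sin(φ).
Middle (φ): 3042.
Outer (θ): 6084π.

Therefore the triple integral equals 6084π.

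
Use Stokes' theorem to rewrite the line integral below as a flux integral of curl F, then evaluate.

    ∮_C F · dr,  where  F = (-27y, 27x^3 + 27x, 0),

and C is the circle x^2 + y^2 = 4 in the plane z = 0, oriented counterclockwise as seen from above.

Let S be the flat disk x^2 + y^2 ≤ 4 in the plane z = 0, with upward unit normal n̂ = ẑ. By Stokes' theorem,

    ∮_C F · dr = ∬_S (∇ × F) · n̂ dS = ∬_D (curl F)_z dA,

where D is the disk x^2 + y^2 ≤ 4.

Compute the curl of F = (-27y, 27x^3 + 27x, 0):
    (∇ × F)_x = ∂F_z/∂y - ∂F_y/∂z = 0,
    (∇ × F)_y = ∂F_x/∂z - ∂F_z/∂x = 0,
    (∇ × F)_z = ∂F_y/∂x - ∂F_x/∂y = 81x^2 + 54.

On z = 0, (curl F)_z = 81x^2 + 54.

Convert to polar (x = r cos θ, y = r sin θ, dA = r dr dθ); the integrand becomes 81r^2cos(θ)^2 + 54, so

    ∬_D (curl F)_z dA = ∫_0^{2π} ∫_0^{2} (81r^2cos(θ)^2 + 54) · r dr dθ.

Inner (r from 0 to 2): 324cos(θ)^2 + 108.
Outer (θ from 0 to 2π): 540π.

Therefore ∮_C F · dr = 540π.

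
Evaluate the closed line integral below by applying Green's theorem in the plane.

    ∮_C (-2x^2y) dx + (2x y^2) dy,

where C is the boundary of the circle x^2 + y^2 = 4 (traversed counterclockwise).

Green's theorem converts the closed line integral into a double integral over the enclosed region D:

    ∮_C P dx + Q dy = ∬_D (∂Q/∂x - ∂P/∂y) dA.

Here P = -2x^2y, Q = 2x y^2, so

    ∂Q/∂x = 2y^2,    ∂P/∂y = -2x^2,
    ∂Q/∂x - ∂P/∂y = 2x^2 + 2y^2.

D is the region x^2 + y^2 ≤ 4. Evaluating the double integral:

In polar coordinates (x = r cos θ, y = r sin θ, dA = r dr dθ) the integrand becomes 2r^2, so

    ∬_D (2x^2 + 2y^2) dA = ∫_0^{2π} ∫_0^{2} (2r^2) · r dr dθ.

Inner (r from 0 to 2): 8.
Outer (θ from 0 to 2π): 16π.

Therefore ∮_C P dx + Q dy = 16π.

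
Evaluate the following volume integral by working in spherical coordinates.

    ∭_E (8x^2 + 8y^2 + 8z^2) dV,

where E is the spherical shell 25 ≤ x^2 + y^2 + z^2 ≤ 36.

In spherical coordinates, x = ρ sin(φ) cos(θ), y = ρ sin(φ) sin(θ), z = ρ cos(φ), and dV = ρ^2 sin(φ) dρ dφ dθ.

The integrand becomes 8ρ^2, so

    ∭_E (8x^2 + 8y^2 + 8z^2) dV = ∫_{0}^{2π} ∫_{0}^{π} ∫_{5}^{6} (8ρ^2) · ρ^2 sin(φ) dρ dφ dθ.

Inner (ρ): 37208sin(φ)/5.
Middle (φ): 74416/5.
Outer (θ): 148832π/5.

Therefore the triple integral equals 148832π/5.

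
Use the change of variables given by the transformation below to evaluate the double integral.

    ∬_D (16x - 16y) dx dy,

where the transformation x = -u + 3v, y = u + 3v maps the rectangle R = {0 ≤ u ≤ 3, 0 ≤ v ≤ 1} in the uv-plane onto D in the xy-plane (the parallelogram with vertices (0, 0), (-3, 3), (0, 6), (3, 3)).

Compute the Jacobian determinant of (x, y) with respect to (u, v):

    ∂(x,y)/∂(u,v) = | -1  3 | = (-1)(3) - (3)(1) = -6.
                   | 1  3 |

Its absolute value is |J| = 6 (the area scaling factor).

Substituting x = -u + 3v, y = u + 3v into the integrand,

    16x - 16y → -32u,

so the integral becomes

    ∬_R (-32u) · |J| du dv = ∫_0^3 ∫_0^1 (-192u) dv du.

Inner (v): -192u.
Outer (u): -864.

Therefore ∬_D (16x - 16y) dx dy = -864.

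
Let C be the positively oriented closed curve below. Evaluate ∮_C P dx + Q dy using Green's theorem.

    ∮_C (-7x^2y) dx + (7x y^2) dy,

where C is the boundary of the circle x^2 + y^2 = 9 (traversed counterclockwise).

Green's theorem converts the closed line integral into a double integral over the enclosed region D:

    ∮_C P dx + Q dy = ∬_D (∂Q/∂x - ∂P/∂y) dA.

Here P = -7x^2y, Q = 7x y^2, so

    ∂Q/∂x = 7y^2,    ∂P/∂y = -7x^2,
    ∂Q/∂x - ∂P/∂y = 7x^2 + 7y^2.

D is the region x^2 + y^2 ≤ 9. Evaluating the double integral:

In polar coordinates (x = r cos θ, y = r sin θ, dA = r dr dθ) the integrand becomes 7r^2, so

    ∬_D (7x^2 + 7y^2) dA = ∫_0^{2π} ∫_0^{3} (7r^2) · r dr dθ.

Inner (r from 0 to 3): 567/4.
Outer (θ from 0 to 2π): 567π/2.

Therefore ∮_C P dx + Q dy = 567π/2.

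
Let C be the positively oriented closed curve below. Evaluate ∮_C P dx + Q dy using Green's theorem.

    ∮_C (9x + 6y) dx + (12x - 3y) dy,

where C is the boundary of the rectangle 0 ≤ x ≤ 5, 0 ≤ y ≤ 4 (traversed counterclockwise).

Green's theorem converts the closed line integral into a double integral over the enclosed region D:

    ∮_C P dx + Q dy = ∬_D (∂Q/∂x - ∂P/∂y) dA.

Here P = 9x + 6y, Q = 12x - 3y, so

    ∂Q/∂x = 12,    ∂P/∂y = 6,
    ∂Q/∂x - ∂P/∂y = 6.

D is the region 0 ≤ x ≤ 5, 0 ≤ y ≤ 4. Evaluating the double integral:

    ∬_D (6) dA = ∫_0^{5} ∫_0^{4} (6) dy dx.

Inner (y from 0 to 4): 24.
Outer (x from 0 to 5): 120.

Therefore ∮_C P dx + Q dy = 120.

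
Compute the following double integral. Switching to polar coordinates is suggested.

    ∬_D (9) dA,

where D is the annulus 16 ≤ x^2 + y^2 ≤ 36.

The region D is 4 ≤ r ≤ 6, 0 ≤ θ ≤ 2π in polar coordinates, where x = r cos(θ), y = r sin(θ), and dA = r dr dθ.

Under the substitution, the integrand becomes 9, so

    ∬_D (9) dA = ∫_{0}^{2π} ∫_{4}^{6} (9) · r dr dθ.

Inner integral (in r): ∫_{4}^{6} (9) · r dr = 90.

Outer integral (in θ): ∫_{0}^{2π} (90) dθ = 180π.

Therefore ∬_D (9) dA = 180π.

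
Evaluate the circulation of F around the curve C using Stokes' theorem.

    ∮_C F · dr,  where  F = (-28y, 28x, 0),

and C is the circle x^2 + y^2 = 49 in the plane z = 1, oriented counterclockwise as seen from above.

Let S be the flat disk x^2 + y^2 ≤ 49 in the plane z = 1, with upward unit normal n̂ = ẑ. By Stokes' theorem,

    ∮_C F · dr = ∬_S (∇ × F) · n̂ dS = ∬_D (curl F)_z dA,

where D is the disk x^2 + y^2 ≤ 49.

Compute the curl of F = (-28y, 28x, 0):
    (∇ × F)_x = ∂F_z/∂y - ∂F_y/∂z = 0,
    (∇ × F)_y = ∂F_x/∂z - ∂F_z/∂x = 0,
    (∇ × F)_z = ∂F_y/∂x - ∂F_x/∂y = 56.

On z = 1, (curl F)_z = 56.

Convert to polar (x = r cos θ, y = r sin θ, dA = r dr dθ); the integrand becomes 56, so

    ∬_D (curl F)_z dA = ∫_0^{2π} ∫_0^{7} (56) · r dr dθ.

Inner (r from 0 to 7): 1372.
Outer (θ from 0 to 2π): 2744π.

Therefore ∮_C F · dr = 2744π.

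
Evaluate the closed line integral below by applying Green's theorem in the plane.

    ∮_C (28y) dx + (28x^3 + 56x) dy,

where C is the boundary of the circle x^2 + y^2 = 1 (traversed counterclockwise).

Green's theorem converts the closed line integral into a double integral over the enclosed region D:

    ∮_C P dx + Q dy = ∬_D (∂Q/∂x - ∂P/∂y) dA.

Here P = 28y, Q = 28x^3 + 56x, so

    ∂Q/∂x = 84x^2 + 56,    ∂P/∂y = 28,
    ∂Q/∂x - ∂P/∂y = 84x^2 + 28.

D is the region x^2 + y^2 ≤ 1. Evaluating the double integral:

In polar coordinates (x = r cos θ, y = r sin θ, dA = r dr dθ) the integrand becomes 84r^2cos(θ)^2 + 28, so

    ∬_D (84x^2 + 28) dA = ∫_0^{2π} ∫_0^{1} (84r^2cos(θ)^2 + 28) · r dr dθ.

Inner (r from 0 to 1): 21cos(θ)^2 + 14.
Outer (θ from 0 to 2π): 49π.

Therefore ∮_C P dx + Q dy = 49π.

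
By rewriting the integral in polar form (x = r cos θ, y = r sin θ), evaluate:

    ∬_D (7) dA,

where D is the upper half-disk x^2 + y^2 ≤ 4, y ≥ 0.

The region D is 0 ≤ r ≤ 2, 0 ≤ θ ≤ π in polar coordinates, where x = r cos(θ), y = r sin(θ), and dA = r dr dθ.

Under the substitution, the integrand becomes 7, so

    ∬_D (7) dA = ∫_{0}^{π} ∫_{0}^{2} (7) · r dr dθ.

Inner integral (in r): ∫_{0}^{2} (7) · r dr = 14.

Outer integral (in θ): ∫_{0}^{π} (14) dθ = 14π.

Therefore ∬_D (7) dA = 14π.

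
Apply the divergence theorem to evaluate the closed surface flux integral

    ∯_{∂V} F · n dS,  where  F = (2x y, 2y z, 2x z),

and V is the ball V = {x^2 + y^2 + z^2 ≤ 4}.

By the divergence theorem,

    ∯_{∂V} F · n dS = ∭_V (∇ · F) dV.

Compute the divergence:
    ∇ · F = ∂F_x/∂x + ∂F_y/∂y + ∂F_z/∂z = 2y + 2z + 2x = 2x + 2y + 2z.

In spherical coordinates, x = ρ sin(φ) cos(θ), y = ρ sin(φ) sin(θ), z = ρ cos(φ), dV = ρ^2 sin(φ) dρ dφ dθ, with 0 ≤ ρ ≤ 2, 0 ≤ φ ≤ π, 0 ≤ θ ≤ 2π.

The integrand, after substitution and multiplying by the volume element, becomes (2ρ (sqrt(2)sin(φ)sin(θ + π/4) + cos(φ))) · ρ^2 sin(φ), so

    ∭_V (∇·F) dV = ∫_0^{2π} ∫_0^{π} ∫_0^{2} (2ρ (sqrt(2)sin(φ)sin(θ + π/4) + cos(φ))) · ρ^2 sin(φ) dρ dφ dθ.

Inner (ρ from 0 to 2): 8(sqrt(2)sin(φ)sin(θ + π/4) + cos(φ))sin(φ).
Middle (φ from 0 to π): 4sqrt(2)π sin(θ + π/4).
Outer (θ from 0 to 2π): 0.

Therefore ∯_{∂V} F · n dS = 0.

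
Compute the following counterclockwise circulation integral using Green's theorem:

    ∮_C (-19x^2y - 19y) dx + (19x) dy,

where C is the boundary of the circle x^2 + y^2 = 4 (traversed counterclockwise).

Green's theorem converts the closed line integral into a double integral over the enclosed region D:

    ∮_C P dx + Q dy = ∬_D (∂Q/∂x - ∂P/∂y) dA.

Here P = -19x^2y - 19y, Q = 19x, so

    ∂Q/∂x = 19,    ∂P/∂y = -19x^2 - 19,
    ∂Q/∂x - ∂P/∂y = 19x^2 + 38.

D is the region x^2 + y^2 ≤ 4. Evaluating the double integral:

In polar coordinates (x = r cos θ, y = r sin θ, dA = r dr dθ) the integrand becomes 19r^2cos(θ)^2 + 38, so

    ∬_D (19x^2 + 38) dA = ∫_0^{2π} ∫_0^{2} (19r^2cos(θ)^2 + 38) · r dr dθ.

Inner (r from 0 to 2): 76cos(θ)^2 + 76.
Outer (θ from 0 to 2π): 228π.

Therefore ∮_C P dx + Q dy = 228π.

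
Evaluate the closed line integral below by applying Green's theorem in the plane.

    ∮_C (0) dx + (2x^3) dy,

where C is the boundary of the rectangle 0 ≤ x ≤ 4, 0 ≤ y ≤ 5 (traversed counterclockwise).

Green's theorem converts the closed line integral into a double integral over the enclosed region D:

    ∮_C P dx + Q dy = ∬_D (∂Q/∂x - ∂P/∂y) dA.

Here P = 0, Q = 2x^3, so

    ∂Q/∂x = 6x^2,    ∂P/∂y = 0,
    ∂Q/∂x - ∂P/∂y = 6x^2.

D is the region 0 ≤ x ≤ 4, 0 ≤ y ≤ 5. Evaluating the double integral:

    ∬_D (6x^2) dA = ∫_0^{4} ∫_0^{5} (6x^2) dy dx.

Inner (y from 0 to 5): 30x^2.
Outer (x from 0 to 4): 640.

Therefore ∮_C P dx + Q dy = 640.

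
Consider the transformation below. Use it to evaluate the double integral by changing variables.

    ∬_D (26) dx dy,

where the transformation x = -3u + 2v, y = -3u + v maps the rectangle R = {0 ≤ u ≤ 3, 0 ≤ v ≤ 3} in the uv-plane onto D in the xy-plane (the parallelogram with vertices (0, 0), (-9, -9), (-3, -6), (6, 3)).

Compute the Jacobian determinant of (x, y) with respect to (u, v):

    ∂(x,y)/∂(u,v) = | -3  2 | = (-3)(1) - (2)(-3) = 3.
                   | -3  1 |

Its absolute value is |J| = 3 (the area scaling factor).

Substituting x = -3u + 2v, y = -3u + v into the integrand,

    26 → 26,

so the integral becomes

    ∬_R (26) · |J| du dv = ∫_0^3 ∫_0^3 (78) dv du.

Inner (v): 234.
Outer (u): 702.

Therefore ∬_D (26) dx dy = 702.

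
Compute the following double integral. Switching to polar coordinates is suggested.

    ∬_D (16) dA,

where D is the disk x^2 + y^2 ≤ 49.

The region D is 0 ≤ r ≤ 7, 0 ≤ θ ≤ 2π in polar coordinates, where x = r cos(θ), y = r sin(θ), and dA = r dr dθ.

Under the substitution, the integrand becomes 16, so

    ∬_D (16) dA = ∫_{0}^{2π} ∫_{0}^{7} (16) · r dr dθ.

Inner integral (in r): ∫_{0}^{7} (16) · r dr = 392.

Outer integral (in θ): ∫_{0}^{2π} (392) dθ = 784π.

Therefore ∬_D (16) dA = 784π.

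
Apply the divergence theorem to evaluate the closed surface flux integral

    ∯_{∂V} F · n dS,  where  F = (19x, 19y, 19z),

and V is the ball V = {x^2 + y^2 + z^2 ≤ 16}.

By the divergence theorem,

    ∯_{∂V} F · n dS = ∭_V (∇ · F) dV.

Compute the divergence:
    ∇ · F = ∂F_x/∂x + ∂F_y/∂y + ∂F_z/∂z = 19 + 19 + 19 = 57.

In spherical coordinates, x = ρ sin(φ) cos(θ), y = ρ sin(φ) sin(θ), z = ρ cos(φ), dV = ρ^2 sin(φ) dρ dφ dθ, with 0 ≤ ρ ≤ 4, 0 ≤ φ ≤ π, 0 ≤ θ ≤ 2π.

The integrand, after substitution and multiplying by the volume element, becomes (57) · ρ^2 sin(φ), so

    ∭_V (∇·F) dV = ∫_0^{2π} ∫_0^{π} ∫_0^{4} (57) · ρ^2 sin(φ) dρ dφ dθ.

Inner (ρ from 0 to 4): 1216sin(φ).
Middle (φ from 0 to π): 2432.
Outer (θ from 0 to 2π): 4864π.

Therefore ∯_{∂V} F · n dS = 4864π.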